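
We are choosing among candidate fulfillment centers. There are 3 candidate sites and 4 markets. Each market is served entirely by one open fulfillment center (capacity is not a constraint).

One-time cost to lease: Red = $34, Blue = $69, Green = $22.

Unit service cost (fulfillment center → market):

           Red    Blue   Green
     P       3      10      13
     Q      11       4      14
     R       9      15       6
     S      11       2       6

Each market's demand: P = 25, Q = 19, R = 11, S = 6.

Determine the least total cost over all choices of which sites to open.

Minimum total cost: 354

For any fixed open set, each market goes to its cheapest open site; total = fixed + service.
{Red, Blue, Green}: P→Red 3·25=75, Q→Blue 4·19=76, R→Green 6·11=66, S→Blue 2·6=12. Service 229; fixed 125; total 354.
{Red, Blue}: service 262 + fixed 103 = 365
{Red, Green}: service 386 + fixed 56 = 442
{Green}: service 693 + fixed 22 = 715
No other subset beats 354.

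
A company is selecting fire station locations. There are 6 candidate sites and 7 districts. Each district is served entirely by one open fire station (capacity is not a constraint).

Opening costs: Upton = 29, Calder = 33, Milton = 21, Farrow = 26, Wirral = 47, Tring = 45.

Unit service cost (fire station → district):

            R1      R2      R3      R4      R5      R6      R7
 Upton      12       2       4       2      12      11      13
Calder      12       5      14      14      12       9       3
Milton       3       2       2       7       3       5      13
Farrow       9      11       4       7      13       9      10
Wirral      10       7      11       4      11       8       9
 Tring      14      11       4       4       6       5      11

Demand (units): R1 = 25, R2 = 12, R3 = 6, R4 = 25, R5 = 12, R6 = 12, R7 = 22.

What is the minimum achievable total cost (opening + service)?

For any fixed open set, each district goes to its cheapest open site; total = fixed + service.
{Upton, Calder, Milton}: R1→Milton 3·25=75, R2→Upton 2·12=24, R3→Milton 2·6=12, R4→Upton 2·25=50, R5→Milton 3·12=36, R6→Milton 5·12=60, R7→Calder 3·22=66. Service 323; fixed 83; total 406.
{Upton, Calder, Milton, Farrow}: R1→Milton 3·25=75, R2→Upton 2·12=24, R3→Milton 2·6=12, R4→Upton 2·25=50, R5→Milton 3·12=36, R6→Milton 5·12=60, R7→Calder 3·22=66. Service 323; fixed 109; total 432.
{Upton, Calder, Milton, Tring}: R1→Milton 3·25=75, R2→Upton 2·12=24, R3→Milton 2·6=12, R4→Upton 2·25=50, R5→Milton 3·12=36, R6→Milton 5·12=60, R7→Calder 3·22=66. Service 323; fixed 128; total 451.
{Upton, Calder, Milton, Farrow, Wirral, Tring}: service 323 + fixed 201 = 524
No other subset beats 406.

Minimum total cost: 406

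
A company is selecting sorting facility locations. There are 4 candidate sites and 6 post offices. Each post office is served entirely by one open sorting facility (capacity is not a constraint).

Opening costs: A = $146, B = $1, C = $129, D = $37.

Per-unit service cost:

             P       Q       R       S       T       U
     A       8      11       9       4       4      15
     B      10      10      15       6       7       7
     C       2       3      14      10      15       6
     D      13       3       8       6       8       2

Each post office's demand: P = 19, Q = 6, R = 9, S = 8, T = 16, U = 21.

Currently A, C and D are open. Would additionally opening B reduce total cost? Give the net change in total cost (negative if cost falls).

Current service cost with {A, C, D}: 266.
Adding B: each post office re-picks its cheapest; new service cost 266, saving 0.
Extra fixed cost: 1. Net change = 1 − 0 = 1.
(Totals: 578 → 579.)

No — net change +1 (cost rises by 1).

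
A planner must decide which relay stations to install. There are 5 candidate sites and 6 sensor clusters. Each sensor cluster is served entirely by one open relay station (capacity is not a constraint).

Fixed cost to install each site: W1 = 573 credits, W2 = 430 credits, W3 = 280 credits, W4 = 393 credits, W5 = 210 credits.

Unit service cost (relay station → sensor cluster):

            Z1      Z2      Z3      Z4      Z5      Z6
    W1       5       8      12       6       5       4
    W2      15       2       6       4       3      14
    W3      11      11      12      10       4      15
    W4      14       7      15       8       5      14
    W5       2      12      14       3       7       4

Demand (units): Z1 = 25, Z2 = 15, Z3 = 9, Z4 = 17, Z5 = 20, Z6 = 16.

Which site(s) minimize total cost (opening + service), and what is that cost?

Open W5 only; minimum total cost 821.

For any fixed open set, each sensor cluster goes to its cheapest open site; total = fixed + service.
{W5}: Z1→W5 2·25=50, Z2→W5 12·15=180, Z3→W5 14·9=126, Z4→W5 3·17=51, Z5→W5 7·20=140, Z6→W5 4·16=64. Service 611; fixed 210; total 821.
{W2, W5}: Z1→W5 2·25=50, Z2→W2 2·15=30, Z3→W2 6·9=54, Z4→W5 3·17=51, Z5→W2 3·20=60, Z6→W5 4·16=64. Service 309; fixed 640; total 949.
{W3, W5}: Z1→W5 2·25=50, Z2→W3 11·15=165, Z3→W3 12·9=108, Z4→W5 3·17=51, Z5→W3 4·20=80, Z6→W5 4·16=64. Service 518; fixed 490; total 1008.
{W1, W2, W3, W4, W5}: Z1→W5 2·25=50, Z2→W2 2·15=30, Z3→W2 6·9=54, Z4→W5 3·17=51, Z5→W2 3·20=60, Z6→W1 4·16=64. Service 309; fixed 1886; total 2195.
No other subset beats 821.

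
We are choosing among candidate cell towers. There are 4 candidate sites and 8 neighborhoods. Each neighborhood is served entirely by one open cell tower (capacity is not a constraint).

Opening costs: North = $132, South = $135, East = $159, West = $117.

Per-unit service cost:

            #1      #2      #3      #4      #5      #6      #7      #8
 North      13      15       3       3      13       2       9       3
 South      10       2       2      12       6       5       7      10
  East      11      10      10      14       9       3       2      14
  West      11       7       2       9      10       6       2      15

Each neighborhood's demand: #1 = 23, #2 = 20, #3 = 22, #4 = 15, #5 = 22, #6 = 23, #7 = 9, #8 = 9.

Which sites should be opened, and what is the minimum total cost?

For any fixed open set, each neighborhood goes to its cheapest open site; total = fixed + service.
{North, South}: #1→South 10·23=230, #2→South 2·20=40, #3→South 2·22=44, #4→North 3·15=45, #5→South 6·22=132, #6→North 2·23=46, #7→South 7·9=63, #8→North 3·9=27. Service 627; fixed 267; total 894.
{North, South, West}: service 582 + fixed 384 = 966
{North, South, East}: service 582 + fixed 426 = 1008
{North, South, East, West}: #1→South 10·23=230, #2→South 2·20=40, #3→South 2·22=44, #4→North 3·15=45, #5→South 6·22=132, #6→North 2·23=46, #7→East 2·9=18, #8→North 3·9=27. Service 582; fixed 543; total 1125.
No other subset beats 894.

Open North and South; minimum total cost 894.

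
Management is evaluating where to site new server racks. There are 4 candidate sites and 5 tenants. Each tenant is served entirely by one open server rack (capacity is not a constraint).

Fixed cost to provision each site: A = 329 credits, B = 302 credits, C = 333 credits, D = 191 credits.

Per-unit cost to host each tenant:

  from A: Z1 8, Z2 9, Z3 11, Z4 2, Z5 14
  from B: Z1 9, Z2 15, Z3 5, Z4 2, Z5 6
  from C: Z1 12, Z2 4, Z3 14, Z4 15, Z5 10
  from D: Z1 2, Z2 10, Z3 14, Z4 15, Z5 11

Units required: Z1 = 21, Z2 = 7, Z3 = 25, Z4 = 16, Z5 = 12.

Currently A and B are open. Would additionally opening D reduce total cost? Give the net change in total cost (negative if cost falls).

Current service cost with {A, B}: 460.
Adding D: each tenant re-picks its cheapest; new service cost 334, saving 126.
Extra fixed cost: 191. Net change = 191 − 126 = 65.
(Totals: 1091 → 1156.)

No — net change +65 (cost rises by 65).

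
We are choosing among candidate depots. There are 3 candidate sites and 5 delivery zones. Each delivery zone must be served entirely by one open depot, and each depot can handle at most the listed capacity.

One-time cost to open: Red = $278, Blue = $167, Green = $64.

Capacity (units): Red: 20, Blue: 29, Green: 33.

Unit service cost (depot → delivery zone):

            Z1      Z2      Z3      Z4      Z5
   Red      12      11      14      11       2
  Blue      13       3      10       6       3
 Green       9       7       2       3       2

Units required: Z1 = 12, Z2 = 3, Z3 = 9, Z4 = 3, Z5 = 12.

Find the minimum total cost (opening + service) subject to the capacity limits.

Open {Blue, Green}: Z1→Green 9·12=108, Z2→Blue 3·3=9, Z3→Green 2·9=18, Z4→Blue 6·3=18, Z5→Green 2·12=24.
Loads: Blue carries 6/29, Green carries 33/33. Service 177; fixed 231; total 408.
Next best feasible plan costs 411.

Minimum total cost: 408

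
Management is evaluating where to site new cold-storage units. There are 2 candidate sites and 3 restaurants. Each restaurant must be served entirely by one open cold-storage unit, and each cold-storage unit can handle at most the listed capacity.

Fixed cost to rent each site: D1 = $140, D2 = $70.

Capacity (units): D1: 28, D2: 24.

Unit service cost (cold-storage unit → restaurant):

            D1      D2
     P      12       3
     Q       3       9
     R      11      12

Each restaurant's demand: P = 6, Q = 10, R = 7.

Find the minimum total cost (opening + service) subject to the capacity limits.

Open {D2}: P→D2 3·6=18, Q→D2 9·10=90, R→D2 12·7=84.
Loads: D2 carries 23/24. Service 192; fixed 70; total 262.
Next best feasible plan costs 319.

Minimum total cost: 262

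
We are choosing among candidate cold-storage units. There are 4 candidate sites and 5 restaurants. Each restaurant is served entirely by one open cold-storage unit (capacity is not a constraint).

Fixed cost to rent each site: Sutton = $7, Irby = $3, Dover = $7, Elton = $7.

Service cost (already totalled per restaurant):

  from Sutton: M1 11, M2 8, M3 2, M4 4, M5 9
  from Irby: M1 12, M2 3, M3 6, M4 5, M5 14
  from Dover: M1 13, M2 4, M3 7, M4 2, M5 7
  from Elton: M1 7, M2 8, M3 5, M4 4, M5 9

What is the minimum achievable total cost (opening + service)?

Minimum total cost: 38

For any fixed open set, each restaurant goes to its cheapest open site; total = fixed + service.
{Irby, Elton}: M1→Elton 7, M2→Irby 3, M3→Elton 5, M4→Elton 4, M5→Elton 9. Service 28; fixed 10; total 38.
{Sutton, Irby}: service 29 + fixed 10 = 39
{Dover, Elton}: M1→Elton 7, M2→Dover 4, M3→Elton 5, M4→Dover 2, M5→Dover 7. Service 25; fixed 14; total 39.
{Sutton, Irby, Dover, Elton}: service 21 + fixed 24 = 45
No other subset beats 38.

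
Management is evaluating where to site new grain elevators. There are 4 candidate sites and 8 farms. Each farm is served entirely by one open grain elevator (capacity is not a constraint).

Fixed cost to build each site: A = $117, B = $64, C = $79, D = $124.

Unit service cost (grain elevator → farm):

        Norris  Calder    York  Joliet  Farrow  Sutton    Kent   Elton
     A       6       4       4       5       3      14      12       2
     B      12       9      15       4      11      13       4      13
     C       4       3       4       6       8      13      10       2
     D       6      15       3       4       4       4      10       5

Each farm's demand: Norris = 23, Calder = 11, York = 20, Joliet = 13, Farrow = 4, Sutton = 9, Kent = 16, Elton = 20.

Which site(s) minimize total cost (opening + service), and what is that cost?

For any fixed open set, each farm goes to its cheapest open site; total = fixed + service.
{B, C}: Norris→C 4·23=92, Calder→C 3·11=33, York→C 4·20=80, Joliet→B 4·13=52, Farrow→C 8·4=32, Sutton→B 13·9=117, Kent→B 4·16=64, Elton→C 2·20=40. Service 510; fixed 143; total 653.
{B, C, D}: service 393 + fixed 267 = 660
{C, D}: service 489 + fixed 203 = 692
{A, B, C, D}: Norris→C 4·23=92, Calder→C 3·11=33, York→D 3·20=60, Joliet→B 4·13=52, Farrow→A 3·4=12, Sutton→D 4·9=36, Kent→B 4·16=64, Elton→A 2·20=40. Service 389; fixed 384; total 773.
No other subset beats 653.

Open B and C; minimum total cost 653.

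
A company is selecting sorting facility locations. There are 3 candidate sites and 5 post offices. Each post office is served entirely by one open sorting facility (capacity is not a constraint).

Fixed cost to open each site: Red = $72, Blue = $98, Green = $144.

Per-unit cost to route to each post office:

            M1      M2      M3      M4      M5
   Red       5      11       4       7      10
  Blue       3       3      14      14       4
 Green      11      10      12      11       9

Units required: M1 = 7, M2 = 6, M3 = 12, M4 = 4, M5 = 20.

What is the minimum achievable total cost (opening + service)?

Minimum total cost: 365

For any fixed open set, each post office goes to its cheapest open site; total = fixed + service.
{Red, Blue}: M1→Blue 3·7=21, M2→Blue 3·6=18, M3→Red 4·12=48, M4→Red 7·4=28, M5→Blue 4·20=80. Service 195; fixed 170; total 365.
{Blue}: service 343 + fixed 98 = 441
{Red}: service 377 + fixed 72 = 449
{Red, Blue, Green}: M1→Blue 3·7=21, M2→Blue 3·6=18, M3→Red 4·12=48, M4→Red 7·4=28, M5→Blue 4·20=80. Service 195; fixed 314; total 509.
No other subset beats 365.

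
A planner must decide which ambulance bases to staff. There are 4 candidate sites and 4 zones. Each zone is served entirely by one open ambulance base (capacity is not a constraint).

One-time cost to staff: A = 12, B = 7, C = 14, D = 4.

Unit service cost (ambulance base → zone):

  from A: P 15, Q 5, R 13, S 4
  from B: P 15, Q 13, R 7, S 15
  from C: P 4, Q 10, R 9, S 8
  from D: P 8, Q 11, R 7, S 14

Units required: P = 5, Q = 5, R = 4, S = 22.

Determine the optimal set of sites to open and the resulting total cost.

Open A, C and D; minimum total cost 191.

For any fixed open set, each zone goes to its cheapest open site; total = fixed + service.
{A, C, D}: P→C 4·5=20, Q→A 5·5=25, R→D 7·4=28, S→A 4·22=88. Service 161; fixed 30; total 191.
{A, B, C}: service 161 + fixed 33 = 194
{A, C}: service 169 + fixed 26 = 195
{A, B, C, D}: service 161 + fixed 37 = 198
(All 15 nonempty subsets were checked; A, C and D is lowest.)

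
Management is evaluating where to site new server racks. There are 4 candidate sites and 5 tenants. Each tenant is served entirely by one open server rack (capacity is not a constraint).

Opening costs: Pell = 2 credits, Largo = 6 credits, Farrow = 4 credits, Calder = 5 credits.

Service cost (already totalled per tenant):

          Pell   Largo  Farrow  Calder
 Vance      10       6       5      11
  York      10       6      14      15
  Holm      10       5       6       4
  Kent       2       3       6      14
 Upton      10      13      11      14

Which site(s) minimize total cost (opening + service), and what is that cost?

For any fixed open set, each tenant goes to its cheapest open site; total = fixed + service.
{Pell, Largo}: Vance→Largo 6, York→Largo 6, Holm→Largo 5, Kent→Pell 2, Upton→Pell 10. Service 29; fixed 8; total 37.
{Pell, Farrow}: Vance→Farrow 5, York→Pell 10, Holm→Farrow 6, Kent→Pell 2, Upton→Pell 10. Service 33; fixed 6; total 39.
{Largo}: service 33 + fixed 6 = 39
{Pell, Largo, Farrow, Calder}: Vance→Farrow 5, York→Largo 6, Holm→Calder 4, Kent→Pell 2, Upton→Pell 10. Service 27; fixed 17; total 44.
(All 15 nonempty subsets were checked; Pell and Largo is lowest.)

Open Pell and Largo; minimum total cost 37.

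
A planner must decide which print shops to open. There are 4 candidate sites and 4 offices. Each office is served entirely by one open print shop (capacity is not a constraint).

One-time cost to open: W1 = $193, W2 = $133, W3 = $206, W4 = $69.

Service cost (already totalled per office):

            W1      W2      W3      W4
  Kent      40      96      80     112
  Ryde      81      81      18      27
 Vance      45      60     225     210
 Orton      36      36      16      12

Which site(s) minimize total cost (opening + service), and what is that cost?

Open W1 and W4; minimum total cost 386.

For any fixed open set, each office goes to its cheapest open site; total = fixed + service.
{W1, W4}: Kent→W1 40, Ryde→W4 27, Vance→W1 45, Orton→W4 12. Service 124; fixed 262; total 386.
{W1}: Kent→W1 40, Ryde→W1 81, Vance→W1 45, Orton→W1 36. Service 202; fixed 193; total 395.
{W2, W4}: service 195 + fixed 202 = 397
{W1, W2, W3, W4}: Kent→W1 40, Ryde→W3 18, Vance→W1 45, Orton→W4 12. Service 115; fixed 601; total 716.
No other subset beats 386.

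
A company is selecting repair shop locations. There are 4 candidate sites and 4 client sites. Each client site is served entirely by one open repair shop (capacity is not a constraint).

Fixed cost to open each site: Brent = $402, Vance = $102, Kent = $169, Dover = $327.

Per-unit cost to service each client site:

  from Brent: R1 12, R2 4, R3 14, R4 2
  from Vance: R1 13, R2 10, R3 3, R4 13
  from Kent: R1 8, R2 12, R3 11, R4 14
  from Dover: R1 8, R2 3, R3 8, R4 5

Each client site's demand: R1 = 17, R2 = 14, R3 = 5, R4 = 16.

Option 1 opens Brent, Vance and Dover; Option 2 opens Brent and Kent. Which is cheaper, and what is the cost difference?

Option 2 is cheaper by 206.

Option 1: {Brent, Vance, Dover}: R1→Dover 8·17=136, R2→Dover 3·14=42, R3→Vance 3·5=15, R4→Brent 2·16=32. Service 225; fixed 831; total 1056.
Option 2: {Brent, Kent}: R1→Kent 8·17=136, R2→Brent 4·14=56, R3→Kent 11·5=55, R4→Brent 2·16=32. Service 279; fixed 571; total 850.
Difference: |1056 − 850| = 206.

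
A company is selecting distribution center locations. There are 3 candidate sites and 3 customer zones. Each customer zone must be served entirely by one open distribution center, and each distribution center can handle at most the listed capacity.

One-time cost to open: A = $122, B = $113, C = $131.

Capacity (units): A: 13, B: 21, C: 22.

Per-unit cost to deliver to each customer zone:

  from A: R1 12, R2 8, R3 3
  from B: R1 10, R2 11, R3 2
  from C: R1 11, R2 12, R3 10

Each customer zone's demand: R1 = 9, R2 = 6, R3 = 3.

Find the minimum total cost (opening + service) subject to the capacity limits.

Open {B}: R1→B 10·9=90, R2→B 11·6=66, R3→B 2·3=6.
Loads: B carries 18/21. Service 162; fixed 113; total 275.
Next best feasible plan costs 332.

Minimum total cost: 275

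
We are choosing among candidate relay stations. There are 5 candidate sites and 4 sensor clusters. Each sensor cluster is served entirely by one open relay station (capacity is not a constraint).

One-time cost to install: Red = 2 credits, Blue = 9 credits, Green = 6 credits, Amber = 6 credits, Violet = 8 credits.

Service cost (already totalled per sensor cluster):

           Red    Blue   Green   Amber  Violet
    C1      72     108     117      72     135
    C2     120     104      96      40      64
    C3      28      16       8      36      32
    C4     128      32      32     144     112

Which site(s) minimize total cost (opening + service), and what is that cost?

Open Green and Amber; minimum total cost 164.

For any fixed open set, each sensor cluster goes to its cheapest open site; total = fixed + service.
{Green, Amber}: C1→Amber 72, C2→Amber 40, C3→Green 8, C4→Green 32. Service 152; fixed 12; total 164.
{Red, Green, Amber}: C1→Red 72, C2→Amber 40, C3→Green 8, C4→Green 32. Service 152; fixed 14; total 166.
{Green, Amber, Violet}: C1→Amber 72, C2→Amber 40, C3→Green 8, C4→Green 32. Service 152; fixed 20; total 172.
{Red, Blue, Green, Amber, Violet}: service 152 + fixed 31 = 183
No other subset beats 164.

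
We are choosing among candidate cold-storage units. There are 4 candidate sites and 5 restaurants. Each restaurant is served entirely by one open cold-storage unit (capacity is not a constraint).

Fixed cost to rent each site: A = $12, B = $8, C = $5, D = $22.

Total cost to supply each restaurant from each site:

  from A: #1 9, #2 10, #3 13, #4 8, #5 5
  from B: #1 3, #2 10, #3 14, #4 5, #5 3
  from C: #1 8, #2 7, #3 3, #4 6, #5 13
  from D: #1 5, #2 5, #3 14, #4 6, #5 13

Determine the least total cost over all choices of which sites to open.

For any fixed open set, each restaurant goes to its cheapest open site; total = fixed + service.
{B, C}: #1→B 3, #2→C 7, #3→C 3, #4→B 5, #5→B 3. Service 21; fixed 13; total 34.
{C}: service 37 + fixed 5 = 42
{B}: #1→B 3, #2→B 10, #3→B 14, #4→B 5, #5→B 3. Service 35; fixed 8; total 43.
{A, B, C, D}: service 19 + fixed 47 = 66
No other subset beats 34.

Minimum total cost: 34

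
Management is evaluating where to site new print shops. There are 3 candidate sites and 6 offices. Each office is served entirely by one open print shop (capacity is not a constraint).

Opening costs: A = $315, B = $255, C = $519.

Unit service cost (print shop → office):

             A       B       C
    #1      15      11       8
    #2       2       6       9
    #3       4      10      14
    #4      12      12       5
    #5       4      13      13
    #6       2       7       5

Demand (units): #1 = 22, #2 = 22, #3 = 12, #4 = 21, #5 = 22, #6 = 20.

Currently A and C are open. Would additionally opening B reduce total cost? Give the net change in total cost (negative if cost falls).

No — net change +255 (cost rises by 255).

Current service cost with {A, C}: 501.
Adding B: each office re-picks its cheapest; new service cost 501, saving 0.
Extra fixed cost: 255. Net change = 255 − 0 = 255.
(Totals: 1335 → 1590.)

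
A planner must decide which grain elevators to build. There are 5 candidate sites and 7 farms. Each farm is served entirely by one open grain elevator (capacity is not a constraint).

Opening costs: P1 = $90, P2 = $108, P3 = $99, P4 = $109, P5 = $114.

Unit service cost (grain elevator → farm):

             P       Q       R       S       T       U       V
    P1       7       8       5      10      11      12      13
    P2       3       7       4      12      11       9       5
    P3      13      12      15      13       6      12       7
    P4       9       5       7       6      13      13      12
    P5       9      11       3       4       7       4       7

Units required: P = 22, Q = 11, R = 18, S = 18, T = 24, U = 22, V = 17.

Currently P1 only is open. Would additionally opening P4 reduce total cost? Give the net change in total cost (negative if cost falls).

Current service cost with {P1}: 1261.
Adding P4: each farm re-picks its cheapest; new service cost 1139, saving 122.
Extra fixed cost: 109. Net change = 109 − 122 = -13.
(Totals: 1351 → 1338.)

Yes — net change −13 (cost falls by 13).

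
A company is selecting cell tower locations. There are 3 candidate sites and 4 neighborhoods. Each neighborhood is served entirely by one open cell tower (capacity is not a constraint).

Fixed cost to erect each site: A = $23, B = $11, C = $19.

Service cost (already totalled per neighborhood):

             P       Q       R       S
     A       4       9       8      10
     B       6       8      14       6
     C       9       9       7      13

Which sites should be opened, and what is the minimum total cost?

Open B only; minimum total cost 45.

For any fixed open set, each neighborhood goes to its cheapest open site; total = fixed + service.
{B}: P→B 6, Q→B 8, R→B 14, S→B 6. Service 34; fixed 11; total 45.
{A}: service 31 + fixed 23 = 54
{B, C}: P→B 6, Q→B 8, R→C 7, S→B 6. Service 27; fixed 30; total 57.
{A, B, C}: service 25 + fixed 53 = 78
No other subset beats 45.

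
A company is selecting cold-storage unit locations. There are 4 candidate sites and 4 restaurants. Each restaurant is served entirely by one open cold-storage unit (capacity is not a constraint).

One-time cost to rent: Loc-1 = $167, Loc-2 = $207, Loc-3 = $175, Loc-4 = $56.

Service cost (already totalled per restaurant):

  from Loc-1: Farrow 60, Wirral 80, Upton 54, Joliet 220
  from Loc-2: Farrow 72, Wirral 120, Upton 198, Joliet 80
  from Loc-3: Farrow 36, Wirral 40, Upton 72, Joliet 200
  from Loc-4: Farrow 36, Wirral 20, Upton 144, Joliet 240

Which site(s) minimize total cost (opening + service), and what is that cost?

For any fixed open set, each restaurant goes to its cheapest open site; total = fixed + service.
{Loc-4}: Farrow→Loc-4 36, Wirral→Loc-4 20, Upton→Loc-4 144, Joliet→Loc-4 240. Service 440; fixed 56; total 496.
{Loc-3}: service 348 + fixed 175 = 523
{Loc-2, Loc-4}: service 280 + fixed 263 = 543
{Loc-1, Loc-2, Loc-3, Loc-4}: service 190 + fixed 605 = 795
No other subset beats 496.

Open Loc-4 only; minimum total cost 496.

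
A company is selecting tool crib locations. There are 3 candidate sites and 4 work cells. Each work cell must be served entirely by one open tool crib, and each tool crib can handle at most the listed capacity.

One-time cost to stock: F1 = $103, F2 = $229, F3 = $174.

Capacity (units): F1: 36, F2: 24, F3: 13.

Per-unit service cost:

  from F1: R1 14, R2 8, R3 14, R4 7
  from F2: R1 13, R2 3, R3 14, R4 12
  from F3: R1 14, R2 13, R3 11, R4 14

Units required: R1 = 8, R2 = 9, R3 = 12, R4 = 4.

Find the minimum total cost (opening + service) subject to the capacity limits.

Open {F1}: R1→F1 14·8=112, R2→F1 8·9=72, R3→F1 14·12=168, R4→F1 7·4=28.
Loads: F1 carries 33/36. Service 380; fixed 103; total 483.
Next best feasible plan costs 621.

Minimum total cost: 483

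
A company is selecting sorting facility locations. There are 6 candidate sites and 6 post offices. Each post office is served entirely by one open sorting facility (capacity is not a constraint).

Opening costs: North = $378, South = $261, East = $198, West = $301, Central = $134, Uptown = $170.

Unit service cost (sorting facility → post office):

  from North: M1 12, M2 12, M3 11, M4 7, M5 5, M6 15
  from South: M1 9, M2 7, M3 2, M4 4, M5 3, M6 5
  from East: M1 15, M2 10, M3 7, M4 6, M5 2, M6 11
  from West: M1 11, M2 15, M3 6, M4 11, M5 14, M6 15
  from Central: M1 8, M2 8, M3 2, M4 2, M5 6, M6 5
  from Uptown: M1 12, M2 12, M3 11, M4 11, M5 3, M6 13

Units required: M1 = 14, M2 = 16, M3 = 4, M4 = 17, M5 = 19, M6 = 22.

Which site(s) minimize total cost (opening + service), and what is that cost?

Open Central only; minimum total cost 640.

For any fixed open set, each post office goes to its cheapest open site; total = fixed + service.
{Central}: M1→Central 8·14=112, M2→Central 8·16=128, M3→Central 2·4=8, M4→Central 2·17=34, M5→Central 6·19=114, M6→Central 5·22=110. Service 506; fixed 134; total 640.
{South}: M1→South 9·14=126, M2→South 7·16=112, M3→South 2·4=8, M4→South 4·17=68, M5→South 3·19=57, M6→South 5·22=110. Service 481; fixed 261; total 742.
{Central, Uptown}: M1→Central 8·14=112, M2→Central 8·16=128, M3→Central 2·4=8, M4→Central 2·17=34, M5→Uptown 3·19=57, M6→Central 5·22=110. Service 449; fixed 304; total 753.
{North, South, East, West, Central, Uptown}: M1→Central 8·14=112, M2→South 7·16=112, M3→South 2·4=8, M4→Central 2·17=34, M5→East 2·19=38, M6→South 5·22=110. Service 414; fixed 1442; total 1856.
No other subset beats 640.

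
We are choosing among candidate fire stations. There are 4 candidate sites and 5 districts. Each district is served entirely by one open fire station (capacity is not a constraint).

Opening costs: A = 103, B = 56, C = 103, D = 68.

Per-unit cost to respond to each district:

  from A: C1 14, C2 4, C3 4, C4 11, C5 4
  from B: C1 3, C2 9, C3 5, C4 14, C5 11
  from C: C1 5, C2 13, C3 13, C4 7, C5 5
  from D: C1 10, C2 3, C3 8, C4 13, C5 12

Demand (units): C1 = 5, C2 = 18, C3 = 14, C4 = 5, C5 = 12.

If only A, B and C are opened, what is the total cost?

Total cost: 488

Each district is assigned to its cheapest site among the open ones.
{A, B, C}: C1→B 3·5=15, C2→A 4·18=72, C3→A 4·14=56, C4→C 7·5=35, C5→A 4·12=48. Service 226; fixed 262; total 488.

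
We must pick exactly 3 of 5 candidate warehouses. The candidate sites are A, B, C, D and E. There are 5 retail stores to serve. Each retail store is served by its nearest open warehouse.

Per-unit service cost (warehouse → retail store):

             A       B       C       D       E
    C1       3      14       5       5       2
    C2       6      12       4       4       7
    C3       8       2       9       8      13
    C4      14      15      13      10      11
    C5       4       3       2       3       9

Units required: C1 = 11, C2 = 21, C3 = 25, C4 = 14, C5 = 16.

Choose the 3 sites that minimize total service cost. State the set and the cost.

With exactly 3 open, each retail store uses its cheapest among the chosen.
{B, C, E}: C1→E 2·11=22, C2→C 4·21=84, C3→B 2·25=50, C4→E 11·14=154, C5→C 2·16=32. Service cost 342.
{B, D, E}: service cost 344
{A, B, D}: service cost 355
Among all 10 size-3 choices, {B, C, E} is lowest.

Choose B, C and E; total service cost 342.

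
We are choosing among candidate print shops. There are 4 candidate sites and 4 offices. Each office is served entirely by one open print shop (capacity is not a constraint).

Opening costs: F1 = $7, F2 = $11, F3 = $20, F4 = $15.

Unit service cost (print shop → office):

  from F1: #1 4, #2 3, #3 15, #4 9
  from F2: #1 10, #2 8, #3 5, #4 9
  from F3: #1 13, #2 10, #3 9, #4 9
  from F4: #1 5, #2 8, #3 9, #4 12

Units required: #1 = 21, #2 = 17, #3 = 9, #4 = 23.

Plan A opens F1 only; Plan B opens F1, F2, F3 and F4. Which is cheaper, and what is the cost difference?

Plan A: {F1}: #1→F1 4·21=84, #2→F1 3·17=51, #3→F1 15·9=135, #4→F1 9·23=207. Service 477; fixed 7; total 484.
Plan B: {F1, F2, F3, F4}: #1→F1 4·21=84, #2→F1 3·17=51, #3→F2 5·9=45, #4→F1 9·23=207. Service 387; fixed 53; total 440.
Difference: |484 − 440| = 44.

Plan B is cheaper by 44.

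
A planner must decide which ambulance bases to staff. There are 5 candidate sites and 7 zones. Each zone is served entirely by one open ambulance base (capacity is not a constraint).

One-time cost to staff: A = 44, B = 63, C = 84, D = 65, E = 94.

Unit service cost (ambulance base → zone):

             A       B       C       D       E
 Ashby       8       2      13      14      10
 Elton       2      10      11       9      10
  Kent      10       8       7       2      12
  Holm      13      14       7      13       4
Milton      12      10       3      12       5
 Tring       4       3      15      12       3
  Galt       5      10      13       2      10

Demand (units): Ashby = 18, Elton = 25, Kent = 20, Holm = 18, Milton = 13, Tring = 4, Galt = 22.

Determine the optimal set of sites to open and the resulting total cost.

For any fixed open set, each zone goes to its cheapest open site; total = fixed + service.
{A, B, D, E}: Ashby→B 2·18=36, Elton→A 2·25=50, Kent→D 2·20=40, Holm→E 4·18=72, Milton→E 5·13=65, Tring→B 3·4=12, Galt→D 2·22=44. Service 319; fixed 266; total 585.
{A, B, C, D}: service 347 + fixed 256 = 603
{A, D, E}: service 427 + fixed 203 = 630
{A, B, C, D, E}: Ashby→B 2·18=36, Elton→A 2·25=50, Kent→D 2·20=40, Holm→E 4·18=72, Milton→C 3·13=39, Tring→B 3·4=12, Galt→D 2·22=44. Service 293; fixed 350; total 643.
No other subset beats 585.

Open A, B, D and E; minimum total cost 585.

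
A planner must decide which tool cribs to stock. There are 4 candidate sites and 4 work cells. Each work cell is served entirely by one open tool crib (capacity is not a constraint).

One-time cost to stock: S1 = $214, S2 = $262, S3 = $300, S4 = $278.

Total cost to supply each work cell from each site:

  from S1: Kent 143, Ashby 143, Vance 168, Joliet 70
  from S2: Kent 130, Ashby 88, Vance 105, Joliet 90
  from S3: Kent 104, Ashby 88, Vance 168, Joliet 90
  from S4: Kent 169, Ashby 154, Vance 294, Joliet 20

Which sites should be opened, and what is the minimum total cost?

For any fixed open set, each work cell goes to its cheapest open site; total = fixed + service.
{S2}: Kent→S2 130, Ashby→S2 88, Vance→S2 105, Joliet→S2 90. Service 413; fixed 262; total 675.
{S1}: service 524 + fixed 214 = 738
{S3}: Kent→S3 104, Ashby→S3 88, Vance→S3 168, Joliet→S3 90. Service 450; fixed 300; total 750.
{S1, S2, S3, S4}: Kent→S3 104, Ashby→S2 88, Vance→S2 105, Joliet→S4 20. Service 317; fixed 1054; total 1371.
No other subset beats 675.

Open S2 only; minimum total cost 675.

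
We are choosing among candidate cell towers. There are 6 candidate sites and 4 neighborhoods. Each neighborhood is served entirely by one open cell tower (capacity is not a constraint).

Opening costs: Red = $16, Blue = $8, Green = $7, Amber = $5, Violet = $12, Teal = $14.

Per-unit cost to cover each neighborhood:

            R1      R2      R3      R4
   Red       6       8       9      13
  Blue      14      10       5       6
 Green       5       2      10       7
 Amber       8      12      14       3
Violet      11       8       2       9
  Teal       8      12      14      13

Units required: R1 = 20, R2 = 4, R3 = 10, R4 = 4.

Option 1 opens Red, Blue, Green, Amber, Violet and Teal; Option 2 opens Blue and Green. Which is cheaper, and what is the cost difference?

Option 2 is cheaper by 5.

Option 1: {Red, Blue, Green, Amber, Violet, Teal}: R1→Green 5·20=100, R2→Green 2·4=8, R3→Violet 2·10=20, R4→Amber 3·4=12. Service 140; fixed 62; total 202.
Option 2: {Blue, Green}: R1→Green 5·20=100, R2→Green 2·4=8, R3→Blue 5·10=50, R4→Blue 6·4=24. Service 182; fixed 15; total 197.
Difference: |202 − 197| = 5.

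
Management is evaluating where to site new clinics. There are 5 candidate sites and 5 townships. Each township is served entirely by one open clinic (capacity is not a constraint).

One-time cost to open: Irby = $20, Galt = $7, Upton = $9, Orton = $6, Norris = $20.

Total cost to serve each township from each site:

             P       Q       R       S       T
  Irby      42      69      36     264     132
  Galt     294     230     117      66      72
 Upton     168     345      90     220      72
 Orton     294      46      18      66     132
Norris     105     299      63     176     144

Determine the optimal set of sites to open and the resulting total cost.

Open Irby, Galt and Orton; minimum total cost 277.

For any fixed open set, each township goes to its cheapest open site; total = fixed + service.
{Irby, Galt, Orton}: P→Irby 42, Q→Orton 46, R→Orton 18, S→Galt 66, T→Galt 72. Service 244; fixed 33; total 277.
{Irby, Upton, Orton}: service 244 + fixed 35 = 279
{Irby, Galt, Upton, Orton}: P→Irby 42, Q→Orton 46, R→Orton 18, S→Galt 66, T→Galt 72. Service 244; fixed 42; total 286.
{Irby, Galt, Upton, Orton, Norris}: service 244 + fixed 62 = 306
No other subset beats 277.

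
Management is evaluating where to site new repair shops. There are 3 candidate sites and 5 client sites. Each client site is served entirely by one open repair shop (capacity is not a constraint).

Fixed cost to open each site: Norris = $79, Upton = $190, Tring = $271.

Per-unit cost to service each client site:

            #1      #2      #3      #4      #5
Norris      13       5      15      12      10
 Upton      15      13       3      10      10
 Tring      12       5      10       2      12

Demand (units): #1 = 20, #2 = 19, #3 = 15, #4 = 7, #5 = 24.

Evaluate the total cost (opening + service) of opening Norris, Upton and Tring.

Each client site is assigned to its cheapest site among the open ones.
{Norris, Upton, Tring}: #1→Tring 12·20=240, #2→Norris 5·19=95, #3→Upton 3·15=45, #4→Tring 2·7=14, #5→Norris 10·24=240. Service 634; fixed 540; total 1174.

Total cost: 1174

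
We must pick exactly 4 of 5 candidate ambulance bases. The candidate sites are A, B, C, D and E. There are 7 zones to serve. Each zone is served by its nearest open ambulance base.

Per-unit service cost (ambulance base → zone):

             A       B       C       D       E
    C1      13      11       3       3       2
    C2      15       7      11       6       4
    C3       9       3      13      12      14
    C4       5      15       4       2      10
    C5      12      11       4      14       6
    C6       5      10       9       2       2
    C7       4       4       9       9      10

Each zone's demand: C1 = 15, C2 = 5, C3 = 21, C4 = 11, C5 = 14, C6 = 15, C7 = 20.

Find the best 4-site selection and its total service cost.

With exactly 4 open, each zone uses its cheapest among the chosen.
{B, C, D, E}: C1→E 2·15=30, C2→E 4·5=20, C3→B 3·21=63, C4→D 2·11=22, C5→C 4·14=56, C6→D 2·15=30, C7→B 4·20=80. Service cost 301.
{A, B, C, E}: service cost 323
{A, B, C, D}: service cost 326
Among all 5 size-4 choices, {B, C, D, E} is lowest.

Choose B, C, D and E; total service cost 301.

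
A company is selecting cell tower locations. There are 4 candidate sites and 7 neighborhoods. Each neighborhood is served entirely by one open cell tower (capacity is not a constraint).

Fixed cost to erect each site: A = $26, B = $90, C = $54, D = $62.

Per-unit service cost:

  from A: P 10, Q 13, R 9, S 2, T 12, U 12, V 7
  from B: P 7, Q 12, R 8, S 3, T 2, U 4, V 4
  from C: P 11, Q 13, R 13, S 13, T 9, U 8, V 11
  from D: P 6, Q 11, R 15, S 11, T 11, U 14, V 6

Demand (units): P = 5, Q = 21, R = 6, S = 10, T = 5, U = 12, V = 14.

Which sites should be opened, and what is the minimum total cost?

Open B only; minimum total cost 569.

For any fixed open set, each neighborhood goes to its cheapest open site; total = fixed + service.
{B}: P→B 7·5=35, Q→B 12·21=252, R→B 8·6=48, S→B 3·10=30, T→B 2·5=10, U→B 4·12=48, V→B 4·14=56. Service 479; fixed 90; total 569.
{A, B}: P→B 7·5=35, Q→B 12·21=252, R→B 8·6=48, S→A 2·10=20, T→B 2·5=10, U→B 4·12=48, V→B 4·14=56. Service 469; fixed 116; total 585.
{B, D}: P→D 6·5=30, Q→D 11·21=231, R→B 8·6=48, S→B 3·10=30, T→B 2·5=10, U→B 4·12=48, V→B 4·14=56. Service 453; fixed 152; total 605.
{A, B, C, D}: service 443 + fixed 232 = 675
(All 15 nonempty subsets were checked; B only is lowest.)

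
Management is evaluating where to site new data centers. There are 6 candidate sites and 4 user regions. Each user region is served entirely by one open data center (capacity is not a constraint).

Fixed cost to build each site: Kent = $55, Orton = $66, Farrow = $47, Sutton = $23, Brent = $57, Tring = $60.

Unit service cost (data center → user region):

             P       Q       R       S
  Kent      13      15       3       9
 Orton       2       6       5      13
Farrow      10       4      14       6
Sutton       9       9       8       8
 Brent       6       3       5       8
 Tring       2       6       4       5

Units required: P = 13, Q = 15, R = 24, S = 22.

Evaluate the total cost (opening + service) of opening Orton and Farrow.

Total cost: 451

Each user region is assigned to its cheapest site among the open ones.
{Orton, Farrow}: P→Orton 2·13=26, Q→Farrow 4·15=60, R→Orton 5·24=120, S→Farrow 6·22=132. Service 338; fixed 113; total 451.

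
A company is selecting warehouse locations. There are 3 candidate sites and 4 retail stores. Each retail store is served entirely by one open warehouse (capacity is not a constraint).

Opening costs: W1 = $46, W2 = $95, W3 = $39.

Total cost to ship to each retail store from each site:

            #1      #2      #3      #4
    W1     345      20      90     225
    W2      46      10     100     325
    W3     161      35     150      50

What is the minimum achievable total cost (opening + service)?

For any fixed open set, each retail store goes to its cheapest open site; total = fixed + service.
{W2, W3}: #1→W2 46, #2→W2 10, #3→W2 100, #4→W3 50. Service 206; fixed 134; total 340.
{W1, W2, W3}: service 196 + fixed 180 = 376
{W1, W3}: #1→W3 161, #2→W1 20, #3→W1 90, #4→W3 50. Service 321; fixed 85; total 406.
{W3}: #1→W3 161, #2→W3 35, #3→W3 150, #4→W3 50. Service 396; fixed 39; total 435.
No other subset beats 340.

Minimum total cost: 340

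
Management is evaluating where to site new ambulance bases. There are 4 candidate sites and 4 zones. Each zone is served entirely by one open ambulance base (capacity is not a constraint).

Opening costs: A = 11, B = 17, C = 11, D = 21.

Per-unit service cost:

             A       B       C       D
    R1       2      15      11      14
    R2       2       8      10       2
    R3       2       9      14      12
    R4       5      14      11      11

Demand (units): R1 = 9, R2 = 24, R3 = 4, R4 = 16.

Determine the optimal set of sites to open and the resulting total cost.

For any fixed open set, each zone goes to its cheapest open site; total = fixed + service.
{A}: R1→A 2·9=18, R2→A 2·24=48, R3→A 2·4=8, R4→A 5·16=80. Service 154; fixed 11; total 165.
{A, C}: service 154 + fixed 22 = 176
{A, B}: R1→A 2·9=18, R2→A 2·24=48, R3→A 2·4=8, R4→A 5·16=80. Service 154; fixed 28; total 182.
{A, B, C, D}: service 154 + fixed 60 = 214
(All 15 nonempty subsets were checked; A only is lowest.)

Open A only; minimum total cost 165.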